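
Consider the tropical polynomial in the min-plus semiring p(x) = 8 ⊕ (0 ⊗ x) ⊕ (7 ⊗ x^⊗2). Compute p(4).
p(4) = 4

A tropical monomial a ⊗ x^⊗i evaluates to a + i · x. Evaluating each term at x = 4:
  Term 0 contributes 8 + 0 · 4 = 8
  Term 1 contributes 0 + 1 · 4 = 4
  Term 2 contributes 7 + 2 · 4 = 15
p(4) = ⊕ of these = min[8, 4, 15] = 4.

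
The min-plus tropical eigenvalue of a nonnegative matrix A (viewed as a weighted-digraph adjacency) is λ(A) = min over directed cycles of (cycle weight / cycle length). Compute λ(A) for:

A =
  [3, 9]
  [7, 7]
λ(A) = 3

Enumerate directed cycles and compute their means (weight / length). Sample:
  cycle 0 → 0: weight = 3, length = 1, mean = 3/1 ≈ 3.000
  cycle 1 → 1: weight = 7, length = 1, mean = 7/1 ≈ 7.000
  cycle 0 → 1 → 0: weight = 16, length = 2, mean = 16/2 ≈ 8.000
  cycle 1 → 0 → 1: weight = 16, length = 2, mean = 16/2 ≈ 8.000
Minimum mean = 3.000, attained e.g. along the cycle 0 → 0 with weight 3 and length 1. So λ(A) = 3/1 = 3.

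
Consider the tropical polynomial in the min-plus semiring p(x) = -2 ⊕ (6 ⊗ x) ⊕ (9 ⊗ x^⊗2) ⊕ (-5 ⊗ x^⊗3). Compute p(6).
p(6) = -2

A tropical monomial a ⊗ x^⊗i evaluates to a + i · x. Evaluating each term at x = 6:
  Term 0 contributes -2 + 0 · 6 = -2
  Term 1 contributes 6 + 1 · 6 = 12
  Term 2 contributes 9 + 2 · 6 = 21
  Term 3 contributes -5 + 3 · 6 = 13
p(6) = ⊕ of these = min[-2, 12, 21, 13] = -2.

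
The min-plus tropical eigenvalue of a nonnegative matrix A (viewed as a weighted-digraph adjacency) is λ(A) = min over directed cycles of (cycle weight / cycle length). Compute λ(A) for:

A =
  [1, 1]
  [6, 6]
λ(A) = 1

Enumerate directed cycles and compute their means (weight / length). Sample:
  cycle 0 → 0: weight = 1, length = 1, mean = 1/1 ≈ 1.000
  cycle 1 → 1: weight = 6, length = 1, mean = 6/1 ≈ 6.000
  cycle 0 → 1 → 0: weight = 7, length = 2, mean = 7/2 ≈ 3.500
  cycle 1 → 0 → 1: weight = 7, length = 2, mean = 7/2 ≈ 3.500
Minimum mean = 1.000, attained e.g. along the cycle 0 → 0 with weight 1 and length 1. So λ(A) = 1/1 = 1.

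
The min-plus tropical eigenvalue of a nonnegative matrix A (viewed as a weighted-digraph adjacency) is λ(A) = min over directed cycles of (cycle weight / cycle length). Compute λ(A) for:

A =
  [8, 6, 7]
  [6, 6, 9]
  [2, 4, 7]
λ(A) = 9/2

Enumerate directed cycles and compute their means (weight / length). Sample:
  cycle 0 → 0: weight = 8, length = 1, mean = 8/1 ≈ 8.000
  cycle 1 → 1: weight = 6, length = 1, mean = 6/1 ≈ 6.000
  cycle 2 → 2: weight = 7, length = 1, mean = 7/1 ≈ 7.000
  cycle 0 → 1 → 0: weight = 12, length = 2, mean = 12/2 ≈ 6.000
  cycle 0 → 2 → 0: weight = 9, length = 2, mean = 9/2 ≈ 4.500
  cycle 1 → 0 → 1: weight = 12, length = 2, mean = 12/2 ≈ 6.000
Minimum mean = 4.500, attained e.g. along the cycle 0 → 2 → 0 with weight 9 and length 2. So λ(A) = 9/2 = 9/2.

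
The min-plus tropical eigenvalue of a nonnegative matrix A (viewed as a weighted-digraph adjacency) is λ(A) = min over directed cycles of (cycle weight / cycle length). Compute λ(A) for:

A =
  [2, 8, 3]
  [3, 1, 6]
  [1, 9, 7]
λ(A) = 1

Enumerate directed cycles and compute their means (weight / length). Sample:
  cycle 0 → 0: weight = 2, length = 1, mean = 2/1 ≈ 2.000
  cycle 1 → 1: weight = 1, length = 1, mean = 1/1 ≈ 1.000
  cycle 2 → 2: weight = 7, length = 1, mean = 7/1 ≈ 7.000
  cycle 0 → 1 → 0: weight = 11, length = 2, mean = 11/2 ≈ 5.500
  cycle 0 → 2 → 0: weight = 4, length = 2, mean = 4/2 ≈ 2.000
  cycle 1 → 0 → 1: weight = 11, length = 2, mean = 11/2 ≈ 5.500
Minimum mean = 1.000, attained e.g. along the cycle 1 → 1 with weight 1 and length 1. So λ(A) = 1/1 = 1.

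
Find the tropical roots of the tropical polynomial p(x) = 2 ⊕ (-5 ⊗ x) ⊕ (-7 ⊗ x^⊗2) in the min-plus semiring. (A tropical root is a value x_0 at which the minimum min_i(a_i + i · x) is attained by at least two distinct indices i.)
Roots: {2, 7}

Each tropical root is a break point of the lower envelope of the lines y = a_i + i · x (there are 3 lines, with slopes 0, 1, ..., 2). Only the lines that attain the minimum somewhere contribute to roots; other lines are dominated. Here the surviving (envelope) indices are i = 2, i = 1, i = 0.
Intersections between consecutive envelope lines give the roots: for adjacent envelope indices i < j the intersection is x = (a_i − a_j) / (j − i). Reading off the sorted break points: {2, 7}.
Verification: at each break x_0, at least two indices attain the minimum of min_i(a_i + i · x_0).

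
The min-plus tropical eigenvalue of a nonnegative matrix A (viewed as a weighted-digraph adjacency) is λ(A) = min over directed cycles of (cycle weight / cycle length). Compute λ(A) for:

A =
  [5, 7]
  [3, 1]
λ(A) = 1

Enumerate directed cycles and compute their means (weight / length). Sample:
  cycle 0 → 0: weight = 5, length = 1, mean = 5/1 ≈ 5.000
  cycle 1 → 1: weight = 1, length = 1, mean = 1/1 ≈ 1.000
  cycle 0 → 1 → 0: weight = 10, length = 2, mean = 10/2 ≈ 5.000
  cycle 1 → 0 → 1: weight = 10, length = 2, mean = 10/2 ≈ 5.000
Minimum mean = 1.000, attained e.g. along the cycle 1 → 1 with weight 1 and length 1. So λ(A) = 1/1 = 1.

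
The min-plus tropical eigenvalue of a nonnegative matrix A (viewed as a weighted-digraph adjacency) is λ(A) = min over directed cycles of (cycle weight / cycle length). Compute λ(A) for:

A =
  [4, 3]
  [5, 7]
λ(A) = 4

Enumerate directed cycles and compute their means (weight / length). Sample:
  cycle 0 → 0: weight = 4, length = 1, mean = 4/1 ≈ 4.000
  cycle 1 → 1: weight = 7, length = 1, mean = 7/1 ≈ 7.000
  cycle 0 → 1 → 0: weight = 8, length = 2, mean = 8/2 ≈ 4.000
  cycle 1 → 0 → 1: weight = 8, length = 2, mean = 8/2 ≈ 4.000
Minimum mean = 4.000, attained e.g. along the cycle 0 → 0 with weight 4 and length 1. So λ(A) = 4/1 = 4.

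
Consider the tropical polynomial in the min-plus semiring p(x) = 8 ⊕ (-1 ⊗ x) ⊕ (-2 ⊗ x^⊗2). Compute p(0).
p(0) = -2

A tropical monomial a ⊗ x^⊗i evaluates to a + i · x. Evaluating each term at x = 0:
  Term 0 contributes 8 + 0 · 0 = 8
  Term 1 contributes -1 + 1 · 0 = -1
  Term 2 contributes -2 + 2 · 0 = -2
p(0) = ⊕ of these = min[8, -1, -2] = -2.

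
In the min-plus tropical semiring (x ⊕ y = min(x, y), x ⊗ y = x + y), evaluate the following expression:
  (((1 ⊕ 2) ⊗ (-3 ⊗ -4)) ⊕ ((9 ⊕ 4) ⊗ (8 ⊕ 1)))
(((1 ⊕ 2) ⊗ (-3 ⊗ -4)) ⊕ ((9 ⊕ 4) ⊗ (8 ⊕ 1))) = -6

Expand innermost to outermost. Recall ⊕ takes the minimum of its arguments and ⊗ takes their sum. Working out the expression (((1 ⊕ 2) ⊗ (-3 ⊗ -4)) ⊕ ((9 ⊕ 4) ⊗ (8 ⊕ 1))) gives -6.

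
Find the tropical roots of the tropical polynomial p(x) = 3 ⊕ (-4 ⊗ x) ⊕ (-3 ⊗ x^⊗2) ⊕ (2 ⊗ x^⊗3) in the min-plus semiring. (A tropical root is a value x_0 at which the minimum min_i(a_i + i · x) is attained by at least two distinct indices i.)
Roots: {-5, -1, 7}

Each tropical root is a break point of the lower envelope of the lines y = a_i + i · x (there are 4 lines, with slopes 0, 1, ..., 3). Only the lines that attain the minimum somewhere contribute to roots; other lines are dominated. Here the surviving (envelope) indices are i = 3, i = 2, i = 1, i = 0.
Intersections between consecutive envelope lines give the roots: for adjacent envelope indices i < j the intersection is x = (a_i − a_j) / (j − i). Reading off the sorted break points: {-5, -1, 7}.
Verification: at each break x_0, at least two indices attain the minimum of min_i(a_i + i · x_0).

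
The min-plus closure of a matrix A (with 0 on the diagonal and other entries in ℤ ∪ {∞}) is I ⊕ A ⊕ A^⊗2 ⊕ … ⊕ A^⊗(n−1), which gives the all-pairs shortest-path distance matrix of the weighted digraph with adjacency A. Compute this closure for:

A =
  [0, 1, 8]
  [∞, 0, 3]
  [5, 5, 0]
Closure =
  [0, 1, 4]
  [8, 0, 3]
  [5, 5, 0]

This is the Floyd-Warshall all-pairs shortest-path computation. For each intermediate vertex k = 0, 1, …, 2, update dist[i][j] ← min(dist[i][j], dist[i][k] + dist[k][j]). The final matrix gives, for each (i, j), the minimum total weight of any directed path from i to j (possibly empty when i = j).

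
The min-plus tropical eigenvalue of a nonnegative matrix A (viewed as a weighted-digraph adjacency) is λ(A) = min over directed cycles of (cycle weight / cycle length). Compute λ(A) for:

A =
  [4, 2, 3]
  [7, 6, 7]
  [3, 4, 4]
λ(A) = 3

Enumerate directed cycles and compute their means (weight / length). Sample:
  cycle 0 → 0: weight = 4, length = 1, mean = 4/1 ≈ 4.000
  cycle 1 → 1: weight = 6, length = 1, mean = 6/1 ≈ 6.000
  cycle 2 → 2: weight = 4, length = 1, mean = 4/1 ≈ 4.000
  cycle 0 → 1 → 0: weight = 9, length = 2, mean = 9/2 ≈ 4.500
  cycle 0 → 2 → 0: weight = 6, length = 2, mean = 6/2 ≈ 3.000
  cycle 1 → 0 → 1: weight = 9, length = 2, mean = 9/2 ≈ 4.500
Minimum mean = 3.000, attained e.g. along the cycle 0 → 2 → 0 with weight 6 and length 2. So λ(A) = 6/2 = 3.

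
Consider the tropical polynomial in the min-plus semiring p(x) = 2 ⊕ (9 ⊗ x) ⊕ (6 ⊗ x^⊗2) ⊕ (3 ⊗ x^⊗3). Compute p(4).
p(4) = 2

A tropical monomial a ⊗ x^⊗i evaluates to a + i · x. Evaluating each term at x = 4:
  Term 0 contributes 2 + 0 · 4 = 2
  Term 1 contributes 9 + 1 · 4 = 13
  Term 2 contributes 6 + 2 · 4 = 14
  Term 3 contributes 3 + 3 · 4 = 15
p(4) = ⊕ of these = min[2, 13, 14, 15] = 2.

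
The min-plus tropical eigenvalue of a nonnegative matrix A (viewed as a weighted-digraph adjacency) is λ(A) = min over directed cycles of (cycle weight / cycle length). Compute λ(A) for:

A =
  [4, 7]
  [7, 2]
λ(A) = 2

Enumerate directed cycles and compute their means (weight / length). Sample:
  cycle 0 → 0: weight = 4, length = 1, mean = 4/1 ≈ 4.000
  cycle 1 → 1: weight = 2, length = 1, mean = 2/1 ≈ 2.000
  cycle 0 → 1 → 0: weight = 14, length = 2, mean = 14/2 ≈ 7.000
  cycle 1 → 0 → 1: weight = 14, length = 2, mean = 14/2 ≈ 7.000
Minimum mean = 2.000, attained e.g. along the cycle 1 → 1 with weight 2 and length 1. So λ(A) = 2/1 = 2.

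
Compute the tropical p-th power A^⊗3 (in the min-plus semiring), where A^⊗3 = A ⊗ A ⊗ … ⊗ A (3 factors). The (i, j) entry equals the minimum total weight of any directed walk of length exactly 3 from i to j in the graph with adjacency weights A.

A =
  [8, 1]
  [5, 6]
A^⊗3 =
  [12, 7]
  [11, 12]

Each entry (A^⊗3)_ij equals the minimum over all length-3 walks i = v_0 → v_1 → … → v_3 = j of Σ_t A[v_t][v_{t+1}]. For example, for (i, j) = (0, 1) we minimise over 4 possible intermediate vertex sequences; the minimum is 7, attained along the walk 0 → 1 → 0 → 1.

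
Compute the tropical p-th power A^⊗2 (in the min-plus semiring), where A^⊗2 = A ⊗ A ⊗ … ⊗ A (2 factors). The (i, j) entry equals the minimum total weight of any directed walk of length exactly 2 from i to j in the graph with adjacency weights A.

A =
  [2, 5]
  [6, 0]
A^⊗2 =
  [4, 5]
  [6, 0]

Each entry (A^⊗2)_ij equals the minimum over all length-2 walks i = v_0 → v_1 → … → v_2 = j of Σ_t A[v_t][v_{t+1}]. For example, for (i, j) = (0, 1) we minimise over 2 possible intermediate vertex sequences; the minimum is 5, attained along the walk 0 → 1 → 1.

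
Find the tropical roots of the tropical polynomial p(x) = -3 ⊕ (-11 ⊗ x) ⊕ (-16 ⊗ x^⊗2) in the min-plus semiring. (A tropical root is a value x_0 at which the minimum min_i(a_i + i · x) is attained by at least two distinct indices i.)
Roots: {5, 8}

Each tropical root is a break point of the lower envelope of the lines y = a_i + i · x (there are 3 lines, with slopes 0, 1, ..., 2). Only the lines that attain the minimum somewhere contribute to roots; other lines are dominated. Here the surviving (envelope) indices are i = 2, i = 1, i = 0.
Intersections between consecutive envelope lines give the roots: for adjacent envelope indices i < j the intersection is x = (a_i − a_j) / (j − i). Reading off the sorted break points: {5, 8}.
Verification: at each break x_0, at least two indices attain the minimum of min_i(a_i + i · x_0).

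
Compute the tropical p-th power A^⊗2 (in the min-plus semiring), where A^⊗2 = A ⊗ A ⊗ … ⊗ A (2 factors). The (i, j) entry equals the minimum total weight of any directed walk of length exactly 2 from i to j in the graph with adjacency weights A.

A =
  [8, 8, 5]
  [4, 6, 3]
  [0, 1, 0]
A^⊗2 =
  [5, 6, 5]
  [3, 4, 3]
  [0, 1, 0]

Each entry (A^⊗2)_ij equals the minimum over all length-2 walks i = v_0 → v_1 → … → v_2 = j of Σ_t A[v_t][v_{t+1}]. For example, for (i, j) = (0, 2) we minimise over 3 possible intermediate vertex sequences; the minimum is 5, attained along the walk 0 → 2 → 2.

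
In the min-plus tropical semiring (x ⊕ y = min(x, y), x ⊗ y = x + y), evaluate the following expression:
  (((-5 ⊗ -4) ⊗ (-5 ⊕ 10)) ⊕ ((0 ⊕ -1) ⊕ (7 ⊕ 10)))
(((-5 ⊗ -4) ⊗ (-5 ⊕ 10)) ⊕ ((0 ⊕ -1) ⊕ (7 ⊕ 10))) = -14

Expand innermost to outermost. Recall ⊕ takes the minimum of its arguments and ⊗ takes their sum. Working out the expression (((-5 ⊗ -4) ⊗ (-5 ⊕ 10)) ⊕ ((0 ⊕ -1) ⊕ (7 ⊕ 10))) gives -14.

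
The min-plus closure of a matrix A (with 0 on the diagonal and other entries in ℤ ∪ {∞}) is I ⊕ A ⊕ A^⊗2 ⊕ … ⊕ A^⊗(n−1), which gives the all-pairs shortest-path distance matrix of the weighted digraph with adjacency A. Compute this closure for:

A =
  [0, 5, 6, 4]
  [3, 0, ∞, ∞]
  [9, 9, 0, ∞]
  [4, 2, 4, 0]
Closure =
  [0, 5, 6, 4]
  [3, 0, 9, 7]
  [9, 9, 0, 13]
  [4, 2, 4, 0]

This is the Floyd-Warshall all-pairs shortest-path computation. For each intermediate vertex k = 0, 1, …, 3, update dist[i][j] ← min(dist[i][j], dist[i][k] + dist[k][j]). The final matrix gives, for each (i, j), the minimum total weight of any directed path from i to j (possibly empty when i = j).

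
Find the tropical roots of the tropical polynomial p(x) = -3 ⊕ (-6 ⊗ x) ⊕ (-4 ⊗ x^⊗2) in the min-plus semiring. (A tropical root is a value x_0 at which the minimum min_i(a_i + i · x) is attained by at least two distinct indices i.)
Roots: {-2, 3}

Each tropical root is a break point of the lower envelope of the lines y = a_i + i · x (there are 3 lines, with slopes 0, 1, ..., 2). Only the lines that attain the minimum somewhere contribute to roots; other lines are dominated. Here the surviving (envelope) indices are i = 2, i = 1, i = 0.
Intersections between consecutive envelope lines give the roots: for adjacent envelope indices i < j the intersection is x = (a_i − a_j) / (j − i). Reading off the sorted break points: {-2, 3}.
Verification: at each break x_0, at least two indices attain the minimum of min_i(a_i + i · x_0).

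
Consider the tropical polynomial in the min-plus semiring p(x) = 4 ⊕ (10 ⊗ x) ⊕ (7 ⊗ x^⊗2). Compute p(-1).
p(-1) = 4

A tropical monomial a ⊗ x^⊗i evaluates to a + i · x. Evaluating each term at x = -1:
  Term 0 contributes 4 + 0 · -1 = 4
  Term 1 contributes 10 + 1 · -1 = 9
  Term 2 contributes 7 + 2 · -1 = 5
p(-1) = ⊕ of these = min[4, 9, 5] = 4.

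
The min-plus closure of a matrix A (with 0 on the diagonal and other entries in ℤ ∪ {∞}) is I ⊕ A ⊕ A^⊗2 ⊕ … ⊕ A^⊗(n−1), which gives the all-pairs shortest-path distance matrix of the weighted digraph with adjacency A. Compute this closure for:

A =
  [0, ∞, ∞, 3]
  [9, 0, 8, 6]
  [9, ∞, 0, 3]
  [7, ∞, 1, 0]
Closure =
  [0, ∞, 4, 3]
  [9, 0, 7, 6]
  [9, ∞, 0, 3]
  [7, ∞, 1, 0]

This is the Floyd-Warshall all-pairs shortest-path computation. For each intermediate vertex k = 0, 1, …, 3, update dist[i][j] ← min(dist[i][j], dist[i][k] + dist[k][j]). The final matrix gives, for each (i, j), the minimum total weight of any directed path from i to j (possibly empty when i = j).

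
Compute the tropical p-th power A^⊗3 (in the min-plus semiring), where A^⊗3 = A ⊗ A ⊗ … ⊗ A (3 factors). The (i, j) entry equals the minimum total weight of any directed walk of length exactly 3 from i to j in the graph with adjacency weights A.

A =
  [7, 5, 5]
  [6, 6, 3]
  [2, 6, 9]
A^⊗3 =
  [10, 12, 12]
  [11, 10, 10]
  [9, 13, 10]

Each entry (A^⊗3)_ij equals the minimum over all length-3 walks i = v_0 → v_1 → … → v_3 = j of Σ_t A[v_t][v_{t+1}]. For example, for (i, j) = (0, 2) we minimise over 9 possible intermediate vertex sequences; the minimum is 12, attained along the walk 0 → 2 → 0 → 2.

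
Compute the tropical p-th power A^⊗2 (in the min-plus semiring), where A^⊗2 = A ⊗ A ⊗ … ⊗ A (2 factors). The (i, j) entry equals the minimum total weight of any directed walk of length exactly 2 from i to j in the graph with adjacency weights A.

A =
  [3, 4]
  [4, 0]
A^⊗2 =
  [6, 4]
  [4, 0]

Each entry (A^⊗2)_ij equals the minimum over all length-2 walks i = v_0 → v_1 → … → v_2 = j of Σ_t A[v_t][v_{t+1}]. For example, for (i, j) = (0, 1) we minimise over 2 possible intermediate vertex sequences; the minimum is 4, attained along the walk 0 → 1 → 1.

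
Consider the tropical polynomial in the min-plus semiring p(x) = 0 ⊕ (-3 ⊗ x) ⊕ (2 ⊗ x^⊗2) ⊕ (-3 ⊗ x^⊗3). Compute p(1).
p(1) = -2

A tropical monomial a ⊗ x^⊗i evaluates to a + i · x. Evaluating each term at x = 1:
  Term 0 contributes 0 + 0 · 1 = 0
  Term 1 contributes -3 + 1 · 1 = -2
  Term 2 contributes 2 + 2 · 1 = 4
  Term 3 contributes -3 + 3 · 1 = 0
p(1) = ⊕ of these = min[0, -2, 4, 0] = -2.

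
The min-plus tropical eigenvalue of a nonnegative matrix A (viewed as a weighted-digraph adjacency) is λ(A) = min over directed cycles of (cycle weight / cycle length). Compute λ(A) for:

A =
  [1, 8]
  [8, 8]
λ(A) = 1

Enumerate directed cycles and compute their means (weight / length). Sample:
  cycle 0 → 0: weight = 1, length = 1, mean = 1/1 ≈ 1.000
  cycle 1 → 1: weight = 8, length = 1, mean = 8/1 ≈ 8.000
  cycle 0 → 1 → 0: weight = 16, length = 2, mean = 16/2 ≈ 8.000
  cycle 1 → 0 → 1: weight = 16, length = 2, mean = 16/2 ≈ 8.000
Minimum mean = 1.000, attained e.g. along the cycle 0 → 0 with weight 1 and length 1. So λ(A) = 1/1 = 1.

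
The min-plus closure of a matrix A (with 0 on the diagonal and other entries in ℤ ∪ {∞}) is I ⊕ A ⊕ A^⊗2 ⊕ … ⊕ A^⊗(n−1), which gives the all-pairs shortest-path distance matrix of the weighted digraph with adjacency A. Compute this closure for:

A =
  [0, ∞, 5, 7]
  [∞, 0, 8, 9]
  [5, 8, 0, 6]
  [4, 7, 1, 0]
Closure =
  [0, 13, 5, 7]
  [13, 0, 8, 9]
  [5, 8, 0, 6]
  [4, 7, 1, 0]

This is the Floyd-Warshall all-pairs shortest-path computation. For each intermediate vertex k = 0, 1, …, 3, update dist[i][j] ← min(dist[i][j], dist[i][k] + dist[k][j]). The final matrix gives, for each (i, j), the minimum total weight of any directed path from i to j (possibly empty when i = j).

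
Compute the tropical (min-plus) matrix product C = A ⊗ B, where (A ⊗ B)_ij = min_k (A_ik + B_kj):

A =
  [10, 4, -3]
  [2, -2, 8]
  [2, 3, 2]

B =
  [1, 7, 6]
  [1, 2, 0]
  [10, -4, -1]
A ⊗ B =
  [5, -7, -4]
  [-1, 0, -2]
  [3, -2, 1]

Apply the min-plus product entry-by-entry:
  C[0][0] = min over k of (A[0][0] + B[0][0] = 10 + 1 = 11, A[0][1] + B[1][0] = 4 + 1 = 5, A[0][2] + B[2][0] = -3 + 10 = 7) = 5 (attained at k = 1)
  C[0][1] = min over k of (A[0][0] + B[0][1] = 10 + 7 = 17, A[0][1] + B[1][1] = 4 + 2 = 6, A[0][2] + B[2][1] = -3 + -4 = -7) = -7 (attained at k = 2)
  C[0][2] = min over k of (A[0][0] + B[0][2] = 10 + 6 = 16, A[0][1] + B[1][2] = 4 + 0 = 4, A[0][2] + B[2][2] = -3 + -1 = -4) = -4 (attained at k = 2)
  C[1][0] = min over k of (A[1][0] + B[0][0] = 2 + 1 = 3, A[1][1] + B[1][0] = -2 + 1 = -1, A[1][2] + B[2][0] = 8 + 10 = 18) = -1 (attained at k = 1)
  C[1][1] = min over k of (A[1][0] + B[0][1] = 2 + 7 = 9, A[1][1] + B[1][1] = -2 + 2 = 0, A[1][2] + B[2][1] = 8 + -4 = 4) = 0 (attained at k = 1)
  C[1][2] = min over k of (A[1][0] + B[0][2] = 2 + 6 = 8, A[1][1] + B[1][2] = -2 + 0 = -2, A[1][2] + B[2][2] = 8 + -1 = 7) = -2 (attained at k = 1)
  C[2][0] = min over k of (A[2][0] + B[0][0] = 2 + 1 = 3, A[2][1] + B[1][0] = 3 + 1 = 4, A[2][2] + B[2][0] = 2 + 10 = 12) = 3 (attained at k = 0)
  C[2][1] = min over k of (A[2][0] + B[0][1] = 2 + 7 = 9, A[2][1] + B[1][1] = 3 + 2 = 5, A[2][2] + B[2][1] = 2 + -4 = -2) = -2 (attained at k = 2)
  C[2][2] = min over k of (A[2][0] + B[0][2] = 2 + 6 = 8, A[2][1] + B[1][2] = 3 + 0 = 3, A[2][2] + B[2][2] = 2 + -1 = 1) = 1 (attained at k = 2)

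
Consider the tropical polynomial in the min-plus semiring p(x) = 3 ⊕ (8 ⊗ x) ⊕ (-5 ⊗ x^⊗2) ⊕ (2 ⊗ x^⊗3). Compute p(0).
p(0) = -5

A tropical monomial a ⊗ x^⊗i evaluates to a + i · x. Evaluating each term at x = 0:
  Term 0 contributes 3 + 0 · 0 = 3
  Term 1 contributes 8 + 1 · 0 = 8
  Term 2 contributes -5 + 2 · 0 = -5
  Term 3 contributes 2 + 3 · 0 = 2
p(0) = ⊕ of these = min[3, 8, -5, 2] = -5.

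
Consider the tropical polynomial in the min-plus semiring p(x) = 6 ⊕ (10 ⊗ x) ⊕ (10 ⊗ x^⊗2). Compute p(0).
p(0) = 6

A tropical monomial a ⊗ x^⊗i evaluates to a + i · x. Evaluating each term at x = 0:
  Term 0 contributes 6 + 0 · 0 = 6
  Term 1 contributes 10 + 1 · 0 = 10
  Term 2 contributes 10 + 2 · 0 = 10
p(0) = ⊕ of these = min[6, 10, 10] = 6.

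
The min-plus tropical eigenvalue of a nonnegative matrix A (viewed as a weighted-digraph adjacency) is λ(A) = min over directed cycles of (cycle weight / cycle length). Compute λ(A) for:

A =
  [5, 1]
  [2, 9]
λ(A) = 3/2

Enumerate directed cycles and compute their means (weight / length). Sample:
  cycle 0 → 0: weight = 5, length = 1, mean = 5/1 ≈ 5.000
  cycle 1 → 1: weight = 9, length = 1, mean = 9/1 ≈ 9.000
  cycle 0 → 1 → 0: weight = 3, length = 2, mean = 3/2 ≈ 1.500
  cycle 1 → 0 → 1: weight = 3, length = 2, mean = 3/2 ≈ 1.500
Minimum mean = 1.500, attained e.g. along the cycle 0 → 1 → 0 with weight 3 and length 2. So λ(A) = 3/2 = 3/2.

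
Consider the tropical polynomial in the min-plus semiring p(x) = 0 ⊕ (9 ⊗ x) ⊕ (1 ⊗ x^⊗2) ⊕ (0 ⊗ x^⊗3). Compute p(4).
p(4) = 0

A tropical monomial a ⊗ x^⊗i evaluates to a + i · x. Evaluating each term at x = 4:
  Term 0 contributes 0 + 0 · 4 = 0
  Term 1 contributes 9 + 1 · 4 = 13
  Term 2 contributes 1 + 2 · 4 = 9
  Term 3 contributes 0 + 3 · 4 = 12
p(4) = ⊕ of these = min[0, 13, 9, 12] = 0.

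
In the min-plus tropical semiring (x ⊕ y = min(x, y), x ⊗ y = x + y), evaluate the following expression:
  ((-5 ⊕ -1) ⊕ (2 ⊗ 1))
((-5 ⊕ -1) ⊕ (2 ⊗ 1)) = -5

Expand innermost to outermost. Recall ⊕ takes the minimum of its arguments and ⊗ takes their sum. Working out the expression ((-5 ⊕ -1) ⊕ (2 ⊗ 1)) gives -5.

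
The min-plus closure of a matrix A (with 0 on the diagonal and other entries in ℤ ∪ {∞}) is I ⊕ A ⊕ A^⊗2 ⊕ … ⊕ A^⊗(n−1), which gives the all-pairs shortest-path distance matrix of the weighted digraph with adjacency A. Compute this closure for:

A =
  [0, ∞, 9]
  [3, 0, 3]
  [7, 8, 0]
Closure =
  [0, 17, 9]
  [3, 0, 3]
  [7, 8, 0]

This is the Floyd-Warshall all-pairs shortest-path computation. For each intermediate vertex k = 0, 1, …, 2, update dist[i][j] ← min(dist[i][j], dist[i][k] + dist[k][j]). The final matrix gives, for each (i, j), the minimum total weight of any directed path from i to j (possibly empty when i = j).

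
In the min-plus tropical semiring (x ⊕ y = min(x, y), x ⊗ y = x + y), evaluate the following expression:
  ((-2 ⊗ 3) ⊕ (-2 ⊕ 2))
((-2 ⊗ 3) ⊕ (-2 ⊕ 2)) = -2

Expand innermost to outermost. Recall ⊕ takes the minimum of its arguments and ⊗ takes their sum. Working out the expression ((-2 ⊗ 3) ⊕ (-2 ⊕ 2)) gives -2.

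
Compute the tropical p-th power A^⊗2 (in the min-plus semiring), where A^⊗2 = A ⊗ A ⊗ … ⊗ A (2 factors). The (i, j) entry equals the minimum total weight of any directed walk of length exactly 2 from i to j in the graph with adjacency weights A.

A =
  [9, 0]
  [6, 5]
A^⊗2 =
  [6, 5]
  [11, 6]

Each entry (A^⊗2)_ij equals the minimum over all length-2 walks i = v_0 → v_1 → … → v_2 = j of Σ_t A[v_t][v_{t+1}]. For example, for (i, j) = (0, 1) we minimise over 2 possible intermediate vertex sequences; the minimum is 5, attained along the walk 0 → 1 → 1.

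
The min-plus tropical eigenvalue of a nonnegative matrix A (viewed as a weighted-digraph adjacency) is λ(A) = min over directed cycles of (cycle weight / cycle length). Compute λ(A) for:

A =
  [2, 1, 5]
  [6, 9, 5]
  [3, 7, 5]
λ(A) = 2

Enumerate directed cycles and compute their means (weight / length). Sample:
  cycle 0 → 0: weight = 2, length = 1, mean = 2/1 ≈ 2.000
  cycle 1 → 1: weight = 9, length = 1, mean = 9/1 ≈ 9.000
  cycle 2 → 2: weight = 5, length = 1, mean = 5/1 ≈ 5.000
  cycle 0 → 1 → 0: weight = 7, length = 2, mean = 7/2 ≈ 3.500
  cycle 0 → 2 → 0: weight = 8, length = 2, mean = 8/2 ≈ 4.000
  cycle 1 → 0 → 1: weight = 7, length = 2, mean = 7/2 ≈ 3.500
Minimum mean = 2.000, attained e.g. along the cycle 0 → 0 with weight 2 and length 1. So λ(A) = 2/1 = 2.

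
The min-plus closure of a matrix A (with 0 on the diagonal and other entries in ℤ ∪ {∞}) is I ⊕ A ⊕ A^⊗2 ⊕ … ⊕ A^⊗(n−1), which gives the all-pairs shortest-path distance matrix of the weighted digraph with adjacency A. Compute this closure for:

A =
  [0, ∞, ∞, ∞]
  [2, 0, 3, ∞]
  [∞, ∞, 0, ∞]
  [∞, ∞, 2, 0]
Closure =
  [0, ∞, ∞, ∞]
  [2, 0, 3, ∞]
  [∞, ∞, 0, ∞]
  [∞, ∞, 2, 0]

This is the Floyd-Warshall all-pairs shortest-path computation. For each intermediate vertex k = 0, 1, …, 3, update dist[i][j] ← min(dist[i][j], dist[i][k] + dist[k][j]). The final matrix gives, for each (i, j), the minimum total weight of any directed path from i to j (possibly empty when i = j).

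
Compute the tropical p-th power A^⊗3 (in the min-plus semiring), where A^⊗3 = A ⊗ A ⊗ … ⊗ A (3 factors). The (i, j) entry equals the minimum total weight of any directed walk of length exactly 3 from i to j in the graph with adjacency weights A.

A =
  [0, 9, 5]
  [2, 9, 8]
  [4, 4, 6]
A^⊗3 =
  [0, 9, 5]
  [2, 11, 7]
  [4, 13, 9]

Each entry (A^⊗3)_ij equals the minimum over all length-3 walks i = v_0 → v_1 → … → v_3 = j of Σ_t A[v_t][v_{t+1}]. For example, for (i, j) = (0, 2) we minimise over 9 possible intermediate vertex sequences; the minimum is 5, attained along the walk 0 → 0 → 0 → 2.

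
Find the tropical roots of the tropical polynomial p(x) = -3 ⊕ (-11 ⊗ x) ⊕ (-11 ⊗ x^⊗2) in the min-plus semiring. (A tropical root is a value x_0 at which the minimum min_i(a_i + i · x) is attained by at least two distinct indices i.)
Roots: {0, 8}

Each tropical root is a break point of the lower envelope of the lines y = a_i + i · x (there are 3 lines, with slopes 0, 1, ..., 2). Only the lines that attain the minimum somewhere contribute to roots; other lines are dominated. Here the surviving (envelope) indices are i = 2, i = 1, i = 0.
Intersections between consecutive envelope lines give the roots: for adjacent envelope indices i < j the intersection is x = (a_i − a_j) / (j − i). Reading off the sorted break points: {0, 8}.
Verification: at each break x_0, at least two indices attain the minimum of min_i(a_i + i · x_0).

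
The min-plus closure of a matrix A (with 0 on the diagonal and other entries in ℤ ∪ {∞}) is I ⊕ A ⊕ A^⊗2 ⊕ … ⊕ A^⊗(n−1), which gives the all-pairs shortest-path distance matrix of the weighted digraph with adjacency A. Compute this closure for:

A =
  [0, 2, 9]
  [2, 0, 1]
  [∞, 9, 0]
Closure =
  [0, 2, 3]
  [2, 0, 1]
  [11, 9, 0]

This is the Floyd-Warshall all-pairs shortest-path computation. For each intermediate vertex k = 0, 1, …, 2, update dist[i][j] ← min(dist[i][j], dist[i][k] + dist[k][j]). The final matrix gives, for each (i, j), the minimum total weight of any directed path from i to j (possibly empty when i = j).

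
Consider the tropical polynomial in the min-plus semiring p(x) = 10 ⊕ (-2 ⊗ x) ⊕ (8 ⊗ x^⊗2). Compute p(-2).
p(-2) = -4

A tropical monomial a ⊗ x^⊗i evaluates to a + i · x. Evaluating each term at x = -2:
  Term 0 contributes 10 + 0 · -2 = 10
  Term 1 contributes -2 + 1 · -2 = -4
  Term 2 contributes 8 + 2 · -2 = 4
p(-2) = ⊕ of these = min[10, -4, 4] = -4.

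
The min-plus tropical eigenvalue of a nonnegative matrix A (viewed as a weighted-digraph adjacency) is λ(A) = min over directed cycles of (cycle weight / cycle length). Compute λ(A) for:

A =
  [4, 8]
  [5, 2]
λ(A) = 2

Enumerate directed cycles and compute their means (weight / length). Sample:
  cycle 0 → 0: weight = 4, length = 1, mean = 4/1 ≈ 4.000
  cycle 1 → 1: weight = 2, length = 1, mean = 2/1 ≈ 2.000
  cycle 0 → 1 → 0: weight = 13, length = 2, mean = 13/2 ≈ 6.500
  cycle 1 → 0 → 1: weight = 13, length = 2, mean = 13/2 ≈ 6.500
Minimum mean = 2.000, attained e.g. along the cycle 1 → 1 with weight 2 and length 1. So λ(A) = 2/1 = 2.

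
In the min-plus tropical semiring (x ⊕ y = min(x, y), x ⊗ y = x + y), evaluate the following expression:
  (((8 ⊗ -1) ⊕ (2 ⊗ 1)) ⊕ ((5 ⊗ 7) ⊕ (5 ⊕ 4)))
(((8 ⊗ -1) ⊕ (2 ⊗ 1)) ⊕ ((5 ⊗ 7) ⊕ (5 ⊕ 4))) = 3

Expand innermost to outermost. Recall ⊕ takes the minimum of its arguments and ⊗ takes their sum. Working out the expression (((8 ⊗ -1) ⊕ (2 ⊗ 1)) ⊕ ((5 ⊗ 7) ⊕ (5 ⊕ 4))) gives 3.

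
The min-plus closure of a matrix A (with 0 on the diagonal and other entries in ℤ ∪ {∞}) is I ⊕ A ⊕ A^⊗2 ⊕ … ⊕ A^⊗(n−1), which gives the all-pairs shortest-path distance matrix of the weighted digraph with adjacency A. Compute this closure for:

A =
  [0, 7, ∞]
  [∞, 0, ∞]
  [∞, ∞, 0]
Closure =
  [0, 7, ∞]
  [∞, 0, ∞]
  [∞, ∞, 0]

This is the Floyd-Warshall all-pairs shortest-path computation. For each intermediate vertex k = 0, 1, …, 2, update dist[i][j] ← min(dist[i][j], dist[i][k] + dist[k][j]). The final matrix gives, for each (i, j), the minimum total weight of any directed path from i to j (possibly empty when i = j).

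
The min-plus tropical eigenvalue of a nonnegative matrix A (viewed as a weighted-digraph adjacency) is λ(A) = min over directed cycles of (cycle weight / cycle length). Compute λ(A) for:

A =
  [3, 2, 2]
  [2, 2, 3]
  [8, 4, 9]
λ(A) = 2

Enumerate directed cycles and compute their means (weight / length). Sample:
  cycle 0 → 0: weight = 3, length = 1, mean = 3/1 ≈ 3.000
  cycle 1 → 1: weight = 2, length = 1, mean = 2/1 ≈ 2.000
  cycle 2 → 2: weight = 9, length = 1, mean = 9/1 ≈ 9.000
  cycle 0 → 1 → 0: weight = 4, length = 2, mean = 4/2 ≈ 2.000
  cycle 0 → 2 → 0: weight = 10, length = 2, mean = 10/2 ≈ 5.000
  cycle 1 → 0 → 1: weight = 4, length = 2, mean = 4/2 ≈ 2.000
Minimum mean = 2.000, attained e.g. along the cycle 1 → 1 with weight 2 and length 1. So λ(A) = 2/1 = 2.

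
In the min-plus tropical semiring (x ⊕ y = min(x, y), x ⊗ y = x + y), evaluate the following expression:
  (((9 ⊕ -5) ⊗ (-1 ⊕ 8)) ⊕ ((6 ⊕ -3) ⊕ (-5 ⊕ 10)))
(((9 ⊕ -5) ⊗ (-1 ⊕ 8)) ⊕ ((6 ⊕ -3) ⊕ (-5 ⊕ 10))) = -6

Expand innermost to outermost. Recall ⊕ takes the minimum of its arguments and ⊗ takes their sum. Working out the expression (((9 ⊕ -5) ⊗ (-1 ⊕ 8)) ⊕ ((6 ⊕ -3) ⊕ (-5 ⊕ 10))) gives -6.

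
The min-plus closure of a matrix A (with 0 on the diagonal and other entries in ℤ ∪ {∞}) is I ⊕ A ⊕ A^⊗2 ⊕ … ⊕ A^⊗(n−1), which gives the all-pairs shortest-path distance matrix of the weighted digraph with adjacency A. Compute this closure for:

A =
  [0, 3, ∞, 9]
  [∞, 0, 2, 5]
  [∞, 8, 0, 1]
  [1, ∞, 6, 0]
Closure =
  [0, 3, 5, 6]
  [4, 0, 2, 3]
  [2, 5, 0, 1]
  [1, 4, 6, 0]

This is the Floyd-Warshall all-pairs shortest-path computation. For each intermediate vertex k = 0, 1, …, 3, update dist[i][j] ← min(dist[i][j], dist[i][k] + dist[k][j]). The final matrix gives, for each (i, j), the minimum total weight of any directed path from i to j (possibly empty when i = j).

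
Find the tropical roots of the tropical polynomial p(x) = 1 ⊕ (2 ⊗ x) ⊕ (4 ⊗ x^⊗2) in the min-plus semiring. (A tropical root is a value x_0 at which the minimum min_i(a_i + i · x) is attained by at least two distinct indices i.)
Roots: {-2, -1}

Each tropical root is a break point of the lower envelope of the lines y = a_i + i · x (there are 3 lines, with slopes 0, 1, ..., 2). Only the lines that attain the minimum somewhere contribute to roots; other lines are dominated. Here the surviving (envelope) indices are i = 2, i = 1, i = 0.
Intersections between consecutive envelope lines give the roots: for adjacent envelope indices i < j the intersection is x = (a_i − a_j) / (j − i). Reading off the sorted break points: {-2, -1}.
Verification: at each break x_0, at least two indices attain the minimum of min_i(a_i + i · x_0).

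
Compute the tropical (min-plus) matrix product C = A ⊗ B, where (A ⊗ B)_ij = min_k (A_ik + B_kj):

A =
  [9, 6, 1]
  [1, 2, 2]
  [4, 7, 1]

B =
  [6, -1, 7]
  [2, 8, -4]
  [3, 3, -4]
A ⊗ B =
  [4, 4, -3]
  [4, 0, -2]
  [4, 3, -3]

Apply the min-plus product entry-by-entry:
  C[0][0] = min over k of (A[0][0] + B[0][0] = 9 + 6 = 15, A[0][1] + B[1][0] = 6 + 2 = 8, A[0][2] + B[2][0] = 1 + 3 = 4) = 4 (attained at k = 2)
  C[0][1] = min over k of (A[0][0] + B[0][1] = 9 + -1 = 8, A[0][1] + B[1][1] = 6 + 8 = 14, A[0][2] + B[2][1] = 1 + 3 = 4) = 4 (attained at k = 2)
  C[0][2] = min over k of (A[0][0] + B[0][2] = 9 + 7 = 16, A[0][1] + B[1][2] = 6 + -4 = 2, A[0][2] + B[2][2] = 1 + -4 = -3) = -3 (attained at k = 2)
  C[1][0] = min over k of (A[1][0] + B[0][0] = 1 + 6 = 7, A[1][1] + B[1][0] = 2 + 2 = 4, A[1][2] + B[2][0] = 2 + 3 = 5) = 4 (attained at k = 1)
  C[1][1] = min over k of (A[1][0] + B[0][1] = 1 + -1 = 0, A[1][1] + B[1][1] = 2 + 8 = 10, A[1][2] + B[2][1] = 2 + 3 = 5) = 0 (attained at k = 0)
  C[1][2] = min over k of (A[1][0] + B[0][2] = 1 + 7 = 8, A[1][1] + B[1][2] = 2 + -4 = -2, A[1][2] + B[2][2] = 2 + -4 = -2) = -2 (attained at k = 1)
  C[2][0] = min over k of (A[2][0] + B[0][0] = 4 + 6 = 10, A[2][1] + B[1][0] = 7 + 2 = 9, A[2][2] + B[2][0] = 1 + 3 = 4) = 4 (attained at k = 2)
  C[2][1] = min over k of (A[2][0] + B[0][1] = 4 + -1 = 3, A[2][1] + B[1][1] = 7 + 8 = 15, A[2][2] + B[2][1] = 1 + 3 = 4) = 3 (attained at k = 0)
  C[2][2] = min over k of (A[2][0] + B[0][2] = 4 + 7 = 11, A[2][1] + B[1][2] = 7 + -4 = 3, A[2][2] + B[2][2] = 1 + -4 = -3) = -3 (attained at k = 2)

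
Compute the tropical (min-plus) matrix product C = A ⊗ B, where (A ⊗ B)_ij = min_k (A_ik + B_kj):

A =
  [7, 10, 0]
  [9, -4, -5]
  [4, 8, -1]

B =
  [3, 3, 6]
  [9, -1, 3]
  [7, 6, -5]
A ⊗ B =
  [7, 6, -5]
  [2, -5, -10]
  [6, 5, -6]

Apply the min-plus product entry-by-entry:
  C[0][0] = min over k of (A[0][0] + B[0][0] = 7 + 3 = 10, A[0][1] + B[1][0] = 10 + 9 = 19, A[0][2] + B[2][0] = 0 + 7 = 7) = 7 (attained at k = 2)
  C[0][1] = min over k of (A[0][0] + B[0][1] = 7 + 3 = 10, A[0][1] + B[1][1] = 10 + -1 = 9, A[0][2] + B[2][1] = 0 + 6 = 6) = 6 (attained at k = 2)
  C[0][2] = min over k of (A[0][0] + B[0][2] = 7 + 6 = 13, A[0][1] + B[1][2] = 10 + 3 = 13, A[0][2] + B[2][2] = 0 + -5 = -5) = -5 (attained at k = 2)
  C[1][0] = min over k of (A[1][0] + B[0][0] = 9 + 3 = 12, A[1][1] + B[1][0] = -4 + 9 = 5, A[1][2] + B[2][0] = -5 + 7 = 2) = 2 (attained at k = 2)
  C[1][1] = min over k of (A[1][0] + B[0][1] = 9 + 3 = 12, A[1][1] + B[1][1] = -4 + -1 = -5, A[1][2] + B[2][1] = -5 + 6 = 1) = -5 (attained at k = 1)
  C[1][2] = min over k of (A[1][0] + B[0][2] = 9 + 6 = 15, A[1][1] + B[1][2] = -4 + 3 = -1, A[1][2] + B[2][2] = -5 + -5 = -10) = -10 (attained at k = 2)
  C[2][0] = min over k of (A[2][0] + B[0][0] = 4 + 3 = 7, A[2][1] + B[1][0] = 8 + 9 = 17, A[2][2] + B[2][0] = -1 + 7 = 6) = 6 (attained at k = 2)
  C[2][1] = min over k of (A[2][0] + B[0][1] = 4 + 3 = 7, A[2][1] + B[1][1] = 8 + -1 = 7, A[2][2] + B[2][1] = -1 + 6 = 5) = 5 (attained at k = 2)
  C[2][2] = min over k of (A[2][0] + B[0][2] = 4 + 6 = 10, A[2][1] + B[1][2] = 8 + 3 = 11, A[2][2] + B[2][2] = -1 + -5 = -6) = -6 (attained at k = 2)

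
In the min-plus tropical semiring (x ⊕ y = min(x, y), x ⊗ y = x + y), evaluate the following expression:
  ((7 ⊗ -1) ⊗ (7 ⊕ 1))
((7 ⊗ -1) ⊗ (7 ⊕ 1)) = 7

Expand innermost to outermost. Recall ⊕ takes the minimum of its arguments and ⊗ takes their sum. Working out the expression ((7 ⊗ -1) ⊗ (7 ⊕ 1)) gives 7.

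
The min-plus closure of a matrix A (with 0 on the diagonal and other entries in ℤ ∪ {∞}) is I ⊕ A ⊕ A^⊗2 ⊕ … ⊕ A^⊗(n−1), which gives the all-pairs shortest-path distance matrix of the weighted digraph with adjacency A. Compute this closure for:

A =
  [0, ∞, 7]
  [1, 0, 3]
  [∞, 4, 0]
Closure =
  [0, 11, 7]
  [1, 0, 3]
  [5, 4, 0]

This is the Floyd-Warshall all-pairs shortest-path computation. For each intermediate vertex k = 0, 1, …, 2, update dist[i][j] ← min(dist[i][j], dist[i][k] + dist[k][j]). The final matrix gives, for each (i, j), the minimum total weight of any directed path from i to j (possibly empty when i = j).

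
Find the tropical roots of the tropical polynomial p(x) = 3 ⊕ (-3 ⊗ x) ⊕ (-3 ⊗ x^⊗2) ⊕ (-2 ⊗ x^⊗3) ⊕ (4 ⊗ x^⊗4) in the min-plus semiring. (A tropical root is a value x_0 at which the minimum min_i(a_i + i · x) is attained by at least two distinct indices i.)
Roots: {-6, -1, 0, 6}

Each tropical root is a break point of the lower envelope of the lines y = a_i + i · x (there are 5 lines, with slopes 0, 1, ..., 4). Only the lines that attain the minimum somewhere contribute to roots; other lines are dominated. Here the surviving (envelope) indices are i = 4, i = 3, i = 2, i = 1, i = 0.
Intersections between consecutive envelope lines give the roots: for adjacent envelope indices i < j the intersection is x = (a_i − a_j) / (j − i). Reading off the sorted break points: {-6, -1, 0, 6}.
Verification: at each break x_0, at least two indices attain the minimum of min_i(a_i + i · x_0).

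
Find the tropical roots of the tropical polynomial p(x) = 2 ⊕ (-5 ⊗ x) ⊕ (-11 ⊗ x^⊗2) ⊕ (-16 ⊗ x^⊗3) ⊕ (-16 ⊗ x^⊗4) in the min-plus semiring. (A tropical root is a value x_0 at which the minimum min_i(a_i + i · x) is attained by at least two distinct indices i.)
Roots: {0, 5, 6, 7}

Each tropical root is a break point of the lower envelope of the lines y = a_i + i · x (there are 5 lines, with slopes 0, 1, ..., 4). Only the lines that attain the minimum somewhere contribute to roots; other lines are dominated. Here the surviving (envelope) indices are i = 4, i = 3, i = 2, i = 1, i = 0.
Intersections between consecutive envelope lines give the roots: for adjacent envelope indices i < j the intersection is x = (a_i − a_j) / (j − i). Reading off the sorted break points: {0, 5, 6, 7}.
Verification: at each break x_0, at least two indices attain the minimum of min_i(a_i + i · x_0).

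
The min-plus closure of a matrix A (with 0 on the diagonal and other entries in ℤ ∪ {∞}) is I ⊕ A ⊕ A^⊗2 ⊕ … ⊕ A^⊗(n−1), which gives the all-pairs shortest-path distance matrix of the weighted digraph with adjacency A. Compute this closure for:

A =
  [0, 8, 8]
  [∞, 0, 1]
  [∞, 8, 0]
Closure =
  [0, 8, 8]
  [∞, 0, 1]
  [∞, 8, 0]

This is the Floyd-Warshall all-pairs shortest-path computation. For each intermediate vertex k = 0, 1, …, 2, update dist[i][j] ← min(dist[i][j], dist[i][k] + dist[k][j]). The final matrix gives, for each (i, j), the minimum total weight of any directed path from i to j (possibly empty when i = j).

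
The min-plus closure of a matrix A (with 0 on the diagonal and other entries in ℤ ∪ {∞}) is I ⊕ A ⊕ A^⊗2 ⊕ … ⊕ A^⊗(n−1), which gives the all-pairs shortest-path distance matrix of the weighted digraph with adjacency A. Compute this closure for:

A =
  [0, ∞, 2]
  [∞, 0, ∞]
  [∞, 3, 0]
Closure =
  [0, 5, 2]
  [∞, 0, ∞]
  [∞, 3, 0]

This is the Floyd-Warshall all-pairs shortest-path computation. For each intermediate vertex k = 0, 1, …, 2, update dist[i][j] ← min(dist[i][j], dist[i][k] + dist[k][j]). The final matrix gives, for each (i, j), the minimum total weight of any directed path from i to j (possibly empty when i = j).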